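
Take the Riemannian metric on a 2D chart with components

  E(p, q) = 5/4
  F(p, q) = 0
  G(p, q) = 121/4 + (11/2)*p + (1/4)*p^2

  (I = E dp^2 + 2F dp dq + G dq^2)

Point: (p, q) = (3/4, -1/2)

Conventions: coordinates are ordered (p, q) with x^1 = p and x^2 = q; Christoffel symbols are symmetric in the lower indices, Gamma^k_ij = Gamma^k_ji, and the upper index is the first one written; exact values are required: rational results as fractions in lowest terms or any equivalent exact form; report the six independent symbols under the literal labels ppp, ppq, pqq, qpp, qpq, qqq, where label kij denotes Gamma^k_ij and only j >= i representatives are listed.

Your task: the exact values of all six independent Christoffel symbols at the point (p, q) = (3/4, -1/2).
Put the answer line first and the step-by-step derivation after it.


Answer: Gamma_ppp = 0, Gamma_ppq = 0, Gamma_pqq = -47/20, Gamma_qpp = 0, Gamma_qpq = 4/47, Gamma_qqq = 0

E = 5/4, F = 0, G = 2209/64 at the point
E_p = 0, E_q = 0, F_p = 0, F_q = 0, G_p = 47/8, G_q = 0
EG - F^2 = 11045/256;  g^inv = (256/11045) * [[2209/64, 0], [0, 5/4]]
first-kind symbols [ij,l] = (1/2)(d_i g_jl + d_j g_il - d_l g_ij): [pp,p] = E_p/2 = 0, [pp,q] = F_p - E_q/2 = 0, [pq,p] = E_q/2 = 0, [pq,q] = G_p/2 = 47/16, [qq,p] = F_q - G_p/2 = -47/16, [qq,q] = G_q/2 = 0
Gamma^p_ij = (G*[ij,p] - F*[ij,q])/(EG - F^2), Gamma^q_ij = (E*[ij,q] - F*[ij,p])/(EG - F^2)


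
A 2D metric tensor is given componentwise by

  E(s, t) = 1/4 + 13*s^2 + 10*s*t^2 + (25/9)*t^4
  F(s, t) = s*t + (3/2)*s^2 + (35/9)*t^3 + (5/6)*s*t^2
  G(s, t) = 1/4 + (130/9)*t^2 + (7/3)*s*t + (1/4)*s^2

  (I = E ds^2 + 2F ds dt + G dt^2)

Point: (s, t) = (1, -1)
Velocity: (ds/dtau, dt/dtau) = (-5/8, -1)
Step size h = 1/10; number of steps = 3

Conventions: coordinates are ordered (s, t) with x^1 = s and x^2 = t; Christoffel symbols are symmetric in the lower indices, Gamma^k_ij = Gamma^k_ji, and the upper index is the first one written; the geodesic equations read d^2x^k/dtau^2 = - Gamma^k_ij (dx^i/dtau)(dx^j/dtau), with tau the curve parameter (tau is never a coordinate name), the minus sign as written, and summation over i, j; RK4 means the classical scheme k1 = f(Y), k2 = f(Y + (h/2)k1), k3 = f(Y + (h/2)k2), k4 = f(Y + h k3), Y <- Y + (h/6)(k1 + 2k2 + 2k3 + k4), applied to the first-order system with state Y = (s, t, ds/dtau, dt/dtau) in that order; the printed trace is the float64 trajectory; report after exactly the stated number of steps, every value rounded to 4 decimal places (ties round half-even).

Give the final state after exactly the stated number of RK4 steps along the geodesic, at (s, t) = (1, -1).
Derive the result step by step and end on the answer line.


f(Y) = (ds/dtau, dt/dtau, -Gamma^s_ij Y'^i Y'^j, -Gamma^t_ij Y'^i Y'^j) with the Gammas evaluated at the stage position; h = 0.100000; intermediate values shown to 6 dp
step 0: s = 1.0000, t = -1.0000, ds/dtau = -0.6250, dt/dtau = -1.0000
step 1:
  k1: at (s, t) = (1.000000, -1.000000), (ds/dtau, dt/dtau) = (-0.625000, -1.000000); Gamma_sss = 0.851684, Gamma_sst = -0.617066, Gamma_stt = 0.361664, Gamma_tss = 1.630738, Gamma_tst = -0.197732, Gamma_ttt = -0.979575; k1 = (-0.625000, -1.000000, 0.076980, 0.589732)
  k2: at (s, t) = (0.968750, -1.050000), (ds/dtau, dt/dtau) = (-0.621151, -0.970513); Gamma_sss = 0.875261, Gamma_sst = -0.653090, Gamma_stt = 0.384099, Gamma_tss = 1.581457, Gamma_tst = -0.219904, Gamma_ttt = -0.911869; k2 = (-0.621151, -0.970513, 0.087929, 0.513847)
  k3: at (s, t) = (0.968942, -1.048526), (ds/dtau, dt/dtau) = (-0.620604, -0.974308); Gamma_sss = 0.875142, Gamma_sst = -0.652428, Gamma_stt = 0.383783, Gamma_tss = 1.582148, Gamma_tst = -0.219424, Gamma_ttt = -0.913628; k3 = (-0.620604, -0.974308, 0.087618, 0.523275)
  k4: at (s, t) = (0.937940, -1.097431), (ds/dtau, dt/dtau) = (-0.616238, -0.947672); Gamma_sss = 0.897617, Gamma_sst = -0.687840, Gamma_stt = 0.406909, Gamma_tss = 1.543168, Gamma_tst = -0.241467, Gamma_ttt = -0.851451; k4 = (-0.616238, -0.947672, 0.097078, 0.460686)
  Y <- Y + (h/6)(k1 + 2k2 + 2k3 + k4): s = 0.9379, t = -1.0973, ds/dtau = -0.6162, dt/dtau = -0.9479
step 2:
  k1: at (s, t) = (0.937921, -1.097289), (ds/dtau, dt/dtau) = (-0.616247, -0.947922); Gamma_sss = 0.897638, Gamma_sst = -0.687800, Gamma_stt = 0.406900, Gamma_tss = 1.543186, Gamma_tst = -0.241430, Gamma_ttt = -0.851599; k1 = (-0.616247, -0.947922, 0.097053, 0.461233)
  k2: at (s, t) = (0.907109, -1.144685), (ds/dtau, dt/dtau) = (-0.611395, -0.924861); Gamma_sss = 0.919246, Gamma_sst = -0.722396, Gamma_stt = 0.430401, Gamma_tss = 1.512784, Gamma_tst = -0.263291, Gamma_ttt = -0.794611; k2 = (-0.611395, -0.924861, 0.105197, 0.411959)
  k3: at (s, t) = (0.907351, -1.143532), (ds/dtau, dt/dtau) = (-0.610988, -0.927324); Gamma_sss = 0.919124, Gamma_sst = -0.721869, Gamma_stt = 0.430118, Gamma_tss = 1.513088, Gamma_tst = -0.262889, Gamma_ttt = -0.795828; k3 = (-0.610988, -0.927324, 0.105013, 0.417409)
  k4: at (s, t) = (0.876822, -1.190021), (ds/dtau, dt/dtau) = (-0.605746, -0.906181); Gamma_sss = 0.939935, Gamma_sst = -0.755763, Gamma_stt = 0.453786, Gamma_tss = 1.489557, Gamma_tst = -0.284743, Gamma_ttt = -0.742653; k4 = (-0.605746, -0.906181, 0.112179, 0.375880)
  Y <- Y + (h/6)(k1 + 2k2 + 2k3 + k4): s = 0.8768, t = -1.1899, ds/dtau = -0.6058, dt/dtau = -0.9063
step 3:
  k1: at (s, t) = (0.876808, -1.189930), (ds/dtau, dt/dtau) = (-0.605753, -0.906325); Gamma_sss = 0.939953, Gamma_sst = -0.755744, Gamma_stt = 0.453785, Gamma_tss = 1.489551, Gamma_tst = -0.284720, Gamma_ttt = -0.742734; k1 = (-0.605753, -0.906325, 0.112168, 0.376157)
  k2: at (s, t) = (0.846521, -1.235246), (ds/dtau, dt/dtau) = (-0.600145, -0.887517); Gamma_sss = 0.960114, Gamma_sst = -0.788802, Gamma_stt = 0.477395, Gamma_tss = 1.471824, Gamma_tst = -0.306508, Gamma_ttt = -0.693166; k2 = (-0.600145, -0.887517, 0.118448, 0.342401)
  k3: at (s, t) = (0.846801, -1.234306), (ds/dtau, dt/dtau) = (-0.599831, -0.889205); Gamma_sss = 0.959977, Gamma_sst = -0.788356, Gamma_stt = 0.477135, Gamma_tss = 1.471939, Gamma_tst = -0.306152, Gamma_ttt = -0.694070; k3 = (-0.599831, -0.889205, 0.118315, 0.345778)
  k4: at (s, t) = (0.816825, -1.278850), (ds/dtau, dt/dtau) = (-0.593922, -0.871747); Gamma_sss = 0.979494, Gamma_sst = -0.820610, Gamma_stt = 0.500509, Gamma_tss = 1.459045, Gamma_tst = -0.327956, Gamma_ttt = -0.647310; k4 = (-0.593922, -0.871747, 0.123874, 0.316849)
  Y <- Y + (h/6)(k1 + 2k2 + 2k3 + k4): s = 0.8168, t = -1.2788, ds/dtau = -0.5939, dt/dtau = -0.8718

Answer: s = 0.8168, t = -1.2788, ds/dtau = -0.5939, dt/dtau = -0.8718


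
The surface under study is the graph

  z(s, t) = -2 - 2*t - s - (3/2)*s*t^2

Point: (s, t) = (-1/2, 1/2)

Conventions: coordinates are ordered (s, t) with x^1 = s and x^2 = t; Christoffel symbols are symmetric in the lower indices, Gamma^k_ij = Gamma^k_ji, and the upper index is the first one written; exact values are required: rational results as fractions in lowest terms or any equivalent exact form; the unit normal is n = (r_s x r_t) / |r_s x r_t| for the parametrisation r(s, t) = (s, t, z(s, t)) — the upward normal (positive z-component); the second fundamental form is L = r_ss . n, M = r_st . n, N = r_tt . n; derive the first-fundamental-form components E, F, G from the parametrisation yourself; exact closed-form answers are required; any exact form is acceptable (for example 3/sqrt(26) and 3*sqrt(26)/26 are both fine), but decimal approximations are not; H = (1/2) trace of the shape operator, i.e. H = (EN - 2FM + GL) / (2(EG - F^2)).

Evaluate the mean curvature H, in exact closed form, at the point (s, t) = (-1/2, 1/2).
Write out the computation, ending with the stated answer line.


z_s = -11/8, z_t = -5/4, z_ss = 0, z_st = -3/2, z_tt = 3/2
E = 185/64, F = 55/32, G = 41/16; answer radicand W^2 = 285/64
unnormalised second-form numerators: l = 0, m = -3/2, n = 3/2; L = l/sqrt(285/64), and similarly M = m/sqrt(W^2), N = n/sqrt(W^2)
H = (E*n - 2*F*m + G*l) / (2*(EG - F^2)*sqrt(W^2)); E*n - 2*F*m + G*l = 1215/128, EG - F^2 = 285/64, so H = (81/76)/sqrt(285/64)

Answer: H = 54*sqrt(285)/1805


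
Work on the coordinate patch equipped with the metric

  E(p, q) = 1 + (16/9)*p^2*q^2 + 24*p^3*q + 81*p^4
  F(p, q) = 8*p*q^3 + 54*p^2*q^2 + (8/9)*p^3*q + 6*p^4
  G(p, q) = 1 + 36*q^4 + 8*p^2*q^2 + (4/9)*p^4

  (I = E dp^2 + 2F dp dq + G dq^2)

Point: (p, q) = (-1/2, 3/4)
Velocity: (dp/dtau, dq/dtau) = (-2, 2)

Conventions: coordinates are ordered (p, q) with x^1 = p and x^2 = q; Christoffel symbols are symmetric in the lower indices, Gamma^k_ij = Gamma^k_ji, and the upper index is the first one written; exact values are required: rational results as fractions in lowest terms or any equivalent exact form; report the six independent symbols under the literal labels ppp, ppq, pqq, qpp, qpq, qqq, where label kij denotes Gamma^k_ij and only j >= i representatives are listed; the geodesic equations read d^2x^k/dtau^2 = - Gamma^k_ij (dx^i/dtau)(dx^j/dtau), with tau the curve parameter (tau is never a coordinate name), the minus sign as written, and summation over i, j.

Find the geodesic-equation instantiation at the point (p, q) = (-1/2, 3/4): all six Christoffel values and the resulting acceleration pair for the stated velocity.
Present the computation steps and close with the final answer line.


E = 65/16, F = 595/96, G = 7801/576 at the point
E_p = -28, E_q = -7/3, F_p = -59/2, F_q = 241/18, G_p = -85/18, G_q = 255/4
EG - F^2 = 9565/576;  g^inv = (576/9565) * [[7801/576, -595/96], [-595/96, 65/16]]
first-kind symbols [ij,l] = (1/2)(d_i g_jl + d_j g_il - d_l g_ij): [pp,p] = E_p/2 = -14, [pp,q] = F_p - E_q/2 = -85/3, [pq,p] = E_q/2 = -7/6, [pq,q] = G_p/2 = -85/36, [qq,p] = F_q - G_p/2 = 63/4, [qq,q] = G_q/2 = 255/8
Gamma^p_ij = (G*[ij,p] - F*[ij,q])/(EG - F^2), Gamma^q_ij = (E*[ij,q] - F*[ij,p])/(EG - F^2)
Gamma_ppp = -8064/9565, Gamma_ppq = -672/9565, Gamma_pqq = 9072/9565, Gamma_qpp = -3264/1913, Gamma_qpq = -272/1913, Gamma_qqq = 3672/1913
d^2p/dtau^2 = -(Gamma_ppp*(-2)^2 + 2*Gamma_ppq*(-2)*(2) + Gamma_pqq*(2)^2) = -9408/9565
d^2q/dtau^2 = -(Gamma_qpp*(-2)^2 + 2*Gamma_qpq*(-2)*(2) + Gamma_qqq*(2)^2) = -3808/1913

Answer: Gamma_ppp = -8064/9565, Gamma_ppq = -672/9565, Gamma_pqq = 9072/9565, Gamma_qpp = -3264/1913, Gamma_qpq = -272/1913, Gamma_qqq = 3672/1913; accelerations (d^2p/dtau^2, d^2q/dtau^2) = (-9408/9565, -3808/1913)


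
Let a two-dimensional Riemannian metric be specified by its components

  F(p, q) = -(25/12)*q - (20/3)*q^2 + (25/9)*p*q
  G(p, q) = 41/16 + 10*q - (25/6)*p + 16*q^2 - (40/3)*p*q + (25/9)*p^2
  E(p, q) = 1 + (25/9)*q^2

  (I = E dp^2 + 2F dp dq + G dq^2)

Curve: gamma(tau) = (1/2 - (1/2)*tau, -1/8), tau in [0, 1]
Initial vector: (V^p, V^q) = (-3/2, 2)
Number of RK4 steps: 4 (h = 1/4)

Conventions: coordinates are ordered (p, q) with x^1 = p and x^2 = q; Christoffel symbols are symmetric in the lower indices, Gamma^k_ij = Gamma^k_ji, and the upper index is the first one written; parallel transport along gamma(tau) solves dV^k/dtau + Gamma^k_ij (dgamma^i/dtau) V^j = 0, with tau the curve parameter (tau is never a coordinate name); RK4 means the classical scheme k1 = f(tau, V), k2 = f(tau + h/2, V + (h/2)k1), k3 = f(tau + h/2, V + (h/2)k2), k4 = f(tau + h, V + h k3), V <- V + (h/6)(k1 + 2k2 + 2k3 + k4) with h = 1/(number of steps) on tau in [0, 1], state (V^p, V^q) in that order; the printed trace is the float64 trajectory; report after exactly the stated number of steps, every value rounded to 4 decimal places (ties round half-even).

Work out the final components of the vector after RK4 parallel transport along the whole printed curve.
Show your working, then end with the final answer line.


gamma'(tau) = (-1/2, 0); f(tau, V)^k = -Gamma^k_ij(gamma(tau)) gamma'^i(tau) V^j; h = 1/4; intermediate values shown to 6 dp
curve data and Christoffel symbols at the stage parameters:
  tau = 0.000000: gamma = (0.500000, -0.125000), gamma' = (-0.500000, 0.000000); Gamma_ppp = 0.000000, Gamma_ppq = -0.330579, Gamma_pqq = 0.793388, Gamma_qpp = 0.000000, Gamma_qpq = 0.132231, Gamma_qqq = -0.317355
  tau = 0.125000: gamma = (0.437500, -0.125000), gamma' = (-0.500000, 0.000000); Gamma_ppp = 0.000000, Gamma_ppq = -0.332640, Gamma_pqq = 0.798337, Gamma_qpp = 0.000000, Gamma_qpq = -0.033264, Gamma_qqq = 0.079834
  tau = 0.250000: gamma = (0.375000, -0.125000), gamma' = (-0.500000, 0.000000); Gamma_ppp = 0.000000, Gamma_ppq = -0.327869, Gamma_pqq = 0.786885, Gamma_qpp = 0.000000, Gamma_qpq = -0.196721, Gamma_qqq = 0.472131
  tau = 0.375000: gamma = (0.312500, -0.125000), gamma' = (-0.500000, 0.000000); Gamma_ppp = 0.000000, Gamma_ppq = -0.316832, Gamma_pqq = 0.760396, Gamma_qpp = 0.000000, Gamma_qpq = -0.348515, Gamma_qqq = 0.836436
  tau = 0.500000: gamma = (0.250000, -0.125000), gamma' = (-0.500000, 0.000000); Gamma_ppp = 0.000000, Gamma_ppq = -0.300752, Gamma_pqq = 0.721805, Gamma_qpp = 0.000000, Gamma_qpq = -0.481203, Gamma_qqq = 1.154887
  tau = 0.625000: gamma = (0.187500, -0.125000), gamma' = (-0.500000, 0.000000); Gamma_ppp = 0.000000, Gamma_ppq = -0.281195, Gamma_pqq = 0.674868, Gamma_qpp = 0.000000, Gamma_qpq = -0.590510, Gamma_qqq = 1.417223
  tau = 0.750000: gamma = (0.125000, -0.125000), gamma' = (-0.500000, 0.000000); Gamma_ppp = 0.000000, Gamma_ppq = -0.259740, Gamma_pqq = 0.623377, Gamma_qpp = 0.000000, Gamma_qpq = -0.675325, Gamma_qqq = 1.620779
  tau = 0.875000: gamma = (0.062500, -0.125000), gamma' = (-0.500000, 0.000000); Gamma_ppp = 0.000000, Gamma_ppq = -0.237741, Gamma_pqq = 0.570579, Gamma_qpp = 0.000000, Gamma_qpq = -0.736999, Gamma_qqq = 1.768796
  tau = 1.000000: gamma = (0.000000, -0.125000), gamma' = (-0.500000, 0.000000); Gamma_ppp = 0.000000, Gamma_ppq = -0.216216, Gamma_pqq = 0.518919, Gamma_qpp = 0.000000, Gamma_qpq = -0.778378, Gamma_qqq = 1.868108
step 0: V^p = -1.5000, V^q = 2.0000
step 1: k1 = (-0.330579, 0.132231), k2 = (-0.335389, -0.033539), k3 = (-0.331943, -0.033194), k4 = (-0.326508, -0.195905); V <- V + (h/6)(k1 + 2k2 + 2k3 + k4): V^p = -1.5830, V^q = 1.9918
step 2: k1 = (-0.326522, -0.195913), k2 = (-0.311651, -0.342816), k3 = (-0.308742, -0.339616), k4 = (-0.286749, -0.458799); V <- V + (h/6)(k1 + 2k2 + 2k3 + k4): V^p = -1.6602, V^q = 1.9076
step 3: k1 = (-0.286863, -0.458980), k2 = (-0.260143, -0.546299), k3 = (-0.258608, -0.543077), k4 = (-0.230113, -0.598293); V <- V + (h/6)(k1 + 2k2 + 2k3 + k4): V^p = -1.7250, V^q = 1.7728
step 4: k1 = (-0.230234, -0.598609), k2 = (-0.201840, -0.625703), k3 = (-0.201437, -0.624455), k4 = (-0.174777, -0.629198); V <- V + (h/6)(k1 + 2k2 + 2k3 + k4): V^p = -1.7755, V^q = 1.6175

Answer: V^p = -1.7755, V^q = 1.6175


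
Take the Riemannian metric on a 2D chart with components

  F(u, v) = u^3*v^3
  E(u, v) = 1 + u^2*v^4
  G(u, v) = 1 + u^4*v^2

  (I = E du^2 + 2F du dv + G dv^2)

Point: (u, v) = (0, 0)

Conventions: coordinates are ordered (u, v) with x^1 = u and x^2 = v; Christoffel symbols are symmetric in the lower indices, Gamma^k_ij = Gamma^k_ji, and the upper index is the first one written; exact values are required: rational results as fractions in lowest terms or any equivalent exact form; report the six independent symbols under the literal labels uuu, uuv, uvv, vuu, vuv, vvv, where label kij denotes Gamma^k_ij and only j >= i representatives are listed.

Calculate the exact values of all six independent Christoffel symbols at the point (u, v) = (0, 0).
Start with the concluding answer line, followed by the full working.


Answer: Gamma_uuu = 0, Gamma_uuv = 0, Gamma_uvv = 0, Gamma_vuu = 0, Gamma_vuv = 0, Gamma_vvv = 0

E = 1, F = 0, G = 1 at the point
E_u = 0, E_v = 0, F_u = 0, F_v = 0, G_u = 0, G_v = 0
EG - F^2 = 1;  g^inv = (1) * [[1, 0], [0, 1]]
first-kind symbols [ij,l] = (1/2)(d_i g_jl + d_j g_il - d_l g_ij): [uu,u] = E_u/2 = 0, [uu,v] = F_u - E_v/2 = 0, [uv,u] = E_v/2 = 0, [uv,v] = G_u/2 = 0, [vv,u] = F_v - G_u/2 = 0, [vv,v] = G_v/2 = 0
Gamma^u_ij = (G*[ij,u] - F*[ij,v])/(EG - F^2), Gamma^v_ij = (E*[ij,v] - F*[ij,u])/(EG - F^2)


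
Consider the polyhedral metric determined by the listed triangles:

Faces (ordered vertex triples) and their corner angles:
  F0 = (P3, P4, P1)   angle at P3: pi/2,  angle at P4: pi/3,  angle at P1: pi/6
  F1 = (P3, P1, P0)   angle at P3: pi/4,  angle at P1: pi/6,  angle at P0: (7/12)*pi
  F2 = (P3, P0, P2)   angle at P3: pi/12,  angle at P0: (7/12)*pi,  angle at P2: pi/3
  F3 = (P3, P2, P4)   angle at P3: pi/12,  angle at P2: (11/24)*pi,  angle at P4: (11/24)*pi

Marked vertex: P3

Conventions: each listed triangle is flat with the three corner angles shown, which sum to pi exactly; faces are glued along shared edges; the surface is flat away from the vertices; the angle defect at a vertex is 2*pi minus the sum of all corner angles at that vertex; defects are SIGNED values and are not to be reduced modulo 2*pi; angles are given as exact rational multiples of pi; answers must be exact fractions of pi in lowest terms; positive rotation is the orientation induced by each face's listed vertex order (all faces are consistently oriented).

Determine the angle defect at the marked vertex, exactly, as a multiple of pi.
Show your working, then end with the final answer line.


Sum of corner angles at P3: (11/12)*pi
defect = 2*pi - (11/12)*pi

Answer: defect(P3) = (13/12)*pi


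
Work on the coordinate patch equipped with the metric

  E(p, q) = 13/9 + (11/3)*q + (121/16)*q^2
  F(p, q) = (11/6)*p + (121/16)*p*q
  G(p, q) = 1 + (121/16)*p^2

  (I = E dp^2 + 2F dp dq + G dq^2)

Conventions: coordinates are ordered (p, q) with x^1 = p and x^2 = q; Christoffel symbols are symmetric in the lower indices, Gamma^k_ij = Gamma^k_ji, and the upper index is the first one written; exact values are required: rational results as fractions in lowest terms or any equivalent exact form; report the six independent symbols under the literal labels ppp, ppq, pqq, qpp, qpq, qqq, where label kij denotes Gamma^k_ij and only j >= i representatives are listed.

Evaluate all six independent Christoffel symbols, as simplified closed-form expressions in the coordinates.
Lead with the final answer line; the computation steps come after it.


Answer: Gamma_ppp = 0, Gamma_ppq = (1089*q + 264)/(1089*p^2 + 1089*q^2 + 528*q + 208), Gamma_pqq = 0, Gamma_qpp = 0, Gamma_qpq = 1089*p/(1089*p^2 + 1089*q^2 + 528*q + 208), Gamma_qqq = 0

E = 13/9 + (11/3)*q + (121/16)*q^2; F = (11/6)*p + (121/16)*p*q; G = 1 + (121/16)*p^2
Gamma^k_ij = (1/2) g^{kl} (d_i g_jl + d_j g_il - d_l g_ij), with g^inv = (1/(EG-F^2)) [[G, -F], [-F, E]]
first partials: E_p = 0, E_q = 11/3 + (121/8)*q, F_p = 11/6 + (121/16)*q, F_q = (121/16)*p, G_p = (121/8)*p, G_q = 0
D = EG - F^2 = 13/9 + (11/3)*q + (121/16)*q^2 + (121/16)*p^2
expanded: Gamma^p_pp = (G E_p - 2F F_p + F E_q)/(2D), Gamma^p_pq = (G E_q - F G_p)/(2D), Gamma^p_qq = (2G F_q - G G_p - F G_q)/(2D), Gamma^q_pp = (2E F_p - E E_q - F E_p)/(2D), Gamma^q_pq = (E G_p - F E_q)/(2D), Gamma^q_qq = (E G_q - 2F F_q + F G_p)/(2D); substitute and cancel common factors


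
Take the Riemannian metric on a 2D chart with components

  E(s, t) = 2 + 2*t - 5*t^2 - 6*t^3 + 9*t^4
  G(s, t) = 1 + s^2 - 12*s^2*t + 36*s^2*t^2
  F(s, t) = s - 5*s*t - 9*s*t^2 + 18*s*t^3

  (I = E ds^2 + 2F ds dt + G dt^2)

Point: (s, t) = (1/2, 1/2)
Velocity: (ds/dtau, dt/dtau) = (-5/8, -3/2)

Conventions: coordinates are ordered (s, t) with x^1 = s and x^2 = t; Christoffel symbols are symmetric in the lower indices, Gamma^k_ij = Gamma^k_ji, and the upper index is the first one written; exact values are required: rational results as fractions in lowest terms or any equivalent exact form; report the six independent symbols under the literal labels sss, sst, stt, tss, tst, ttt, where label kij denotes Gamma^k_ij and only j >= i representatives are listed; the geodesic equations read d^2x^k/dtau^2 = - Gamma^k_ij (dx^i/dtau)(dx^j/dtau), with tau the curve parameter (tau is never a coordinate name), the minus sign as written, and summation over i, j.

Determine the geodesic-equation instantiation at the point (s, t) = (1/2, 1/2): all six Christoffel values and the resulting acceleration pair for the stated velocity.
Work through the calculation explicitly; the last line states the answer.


E = 25/16, F = -3/4, G = 2 at the point
E_s = 0, E_t = -3, F_s = -3/2, F_t = -1/4, G_s = 4, G_t = 6
EG - F^2 = 41/16;  g^inv = (16/41) * [[2, 3/4], [3/4, 25/16]]
first-kind symbols [ij,l] = (1/2)(d_i g_jl + d_j g_il - d_l g_ij): [ss,s] = E_s/2 = 0, [ss,t] = F_s - E_t/2 = 0, [st,s] = E_t/2 = -3/2, [st,t] = G_s/2 = 2, [tt,s] = F_t - G_s/2 = -9/4, [tt,t] = G_t/2 = 3
Gamma^s_ij = (G*[ij,s] - F*[ij,t])/(EG - F^2), Gamma^t_ij = (E*[ij,t] - F*[ij,s])/(EG - F^2)
Gamma_sss = 0, Gamma_sst = -24/41, Gamma_stt = -36/41, Gamma_tss = 0, Gamma_tst = 32/41, Gamma_ttt = 48/41
d^2s/dtau^2 = -(Gamma_sss*(-5/8)^2 + 2*Gamma_sst*(-5/8)*(-3/2) + Gamma_stt*(-3/2)^2) = 126/41
d^2t/dtau^2 = -(Gamma_tss*(-5/8)^2 + 2*Gamma_tst*(-5/8)*(-3/2) + Gamma_ttt*(-3/2)^2) = -168/41

Answer: Gamma_sss = 0, Gamma_sst = -24/41, Gamma_stt = -36/41, Gamma_tss = 0, Gamma_tst = 32/41, Gamma_ttt = 48/41; accelerations (d^2s/dtau^2, d^2t/dtau^2) = (126/41, -168/41)


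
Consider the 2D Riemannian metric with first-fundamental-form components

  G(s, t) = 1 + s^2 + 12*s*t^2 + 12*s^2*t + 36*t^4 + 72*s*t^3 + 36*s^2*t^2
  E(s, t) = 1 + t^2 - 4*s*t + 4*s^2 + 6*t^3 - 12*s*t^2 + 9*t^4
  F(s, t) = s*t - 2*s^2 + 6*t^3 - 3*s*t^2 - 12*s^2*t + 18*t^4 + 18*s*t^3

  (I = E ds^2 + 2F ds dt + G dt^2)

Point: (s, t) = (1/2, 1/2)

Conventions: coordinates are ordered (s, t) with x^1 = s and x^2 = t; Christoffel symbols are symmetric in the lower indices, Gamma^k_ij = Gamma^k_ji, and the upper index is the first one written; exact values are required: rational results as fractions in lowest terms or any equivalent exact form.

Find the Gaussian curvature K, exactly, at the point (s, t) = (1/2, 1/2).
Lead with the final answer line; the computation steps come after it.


Answer: K = -8704/45369

E = 17/16, F = 7/8, G = 53/4, EG - F^2 = 213/16 at the point
E_s = -1, E_t = 2, F_s = -6, F_t = 65/4, G_s = 28, G_t = 63
E_tt = 35, F_st = -1/2, G_ss = 32
Apply the Brioschi formula K = (det M1 - det M2)/(EG - F^2)^2 over the derivative matrices of E, F, G.
M1 = [[-E_tt/2 + F_st - G_ss/2, E_s/2, F_s - E_t/2], [F_t - G_s/2, E, F], [G_t/2, F, G]] = [[-34, -1/2, -7], [9/4, 17/16, 7/8], [63/2, 7/8, 53/4]]; det M1 = -231
M2 = [[0, E_t/2, G_s/2], [E_t/2, E, F], [G_s/2, F, G]] = [[0, 1, 14], [1, 17/16, 7/8], [14, 7/8, 53/4]]; det M2 = -197
det M1 - det M2 = -34; K = -34 / (213/16)^2 = -8704/45369


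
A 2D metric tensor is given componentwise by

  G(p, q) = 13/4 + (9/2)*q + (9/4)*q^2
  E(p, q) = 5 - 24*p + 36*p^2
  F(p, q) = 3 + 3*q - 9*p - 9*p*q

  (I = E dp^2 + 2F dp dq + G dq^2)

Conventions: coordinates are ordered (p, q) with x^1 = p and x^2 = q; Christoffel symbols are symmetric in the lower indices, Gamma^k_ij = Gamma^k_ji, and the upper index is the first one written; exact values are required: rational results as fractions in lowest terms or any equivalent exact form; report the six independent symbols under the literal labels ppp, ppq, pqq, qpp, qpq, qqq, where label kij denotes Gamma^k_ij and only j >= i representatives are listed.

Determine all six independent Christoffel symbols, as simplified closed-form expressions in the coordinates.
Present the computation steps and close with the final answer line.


E = 5 - 24*p + 36*p^2; F = 3 + 3*q - 9*p - 9*p*q; G = 13/4 + (9/2)*q + (9/4)*q^2
Gamma^k_ij = (1/2) g^{kl} (d_i g_jl + d_j g_il - d_l g_ij), with g^inv = (1/(EG-F^2)) [[G, -F], [-F, E]]
first partials: E_p = -24 + 72*p, E_q = 0, F_p = -9 - 9*q, F_q = 3 - 9*p, G_p = 0, G_q = 9/2 + (9/2)*q
D = EG - F^2 = 29/4 + (9/2)*q - 24*p + (9/4)*q^2 + 36*p^2
expanded: Gamma^p_pp = (G E_p - 2F F_p + F E_q)/(2D), Gamma^p_pq = (G E_q - F G_p)/(2D), Gamma^p_qq = (2G F_q - G G_p - F G_q)/(2D), Gamma^q_pp = (2E F_p - E E_q - F E_p)/(2D), Gamma^q_pq = (E G_p - F E_q)/(2D), Gamma^q_qq = (E G_q - 2F F_q + F G_p)/(2D); substitute and cancel common factors

Answer: Gamma_ppp = (144*p - 48)/(144*p^2 - 96*p + 9*q^2 + 18*q + 29), Gamma_ppq = 0, Gamma_pqq = (12 - 36*p)/(144*p^2 - 96*p + 9*q^2 + 18*q + 29), Gamma_qpp = (-36*q - 36)/(144*p^2 - 96*p + 9*q^2 + 18*q + 29), Gamma_qpq = 0, Gamma_qqq = (9*q + 9)/(144*p^2 - 96*p + 9*q^2 + 18*q + 29)


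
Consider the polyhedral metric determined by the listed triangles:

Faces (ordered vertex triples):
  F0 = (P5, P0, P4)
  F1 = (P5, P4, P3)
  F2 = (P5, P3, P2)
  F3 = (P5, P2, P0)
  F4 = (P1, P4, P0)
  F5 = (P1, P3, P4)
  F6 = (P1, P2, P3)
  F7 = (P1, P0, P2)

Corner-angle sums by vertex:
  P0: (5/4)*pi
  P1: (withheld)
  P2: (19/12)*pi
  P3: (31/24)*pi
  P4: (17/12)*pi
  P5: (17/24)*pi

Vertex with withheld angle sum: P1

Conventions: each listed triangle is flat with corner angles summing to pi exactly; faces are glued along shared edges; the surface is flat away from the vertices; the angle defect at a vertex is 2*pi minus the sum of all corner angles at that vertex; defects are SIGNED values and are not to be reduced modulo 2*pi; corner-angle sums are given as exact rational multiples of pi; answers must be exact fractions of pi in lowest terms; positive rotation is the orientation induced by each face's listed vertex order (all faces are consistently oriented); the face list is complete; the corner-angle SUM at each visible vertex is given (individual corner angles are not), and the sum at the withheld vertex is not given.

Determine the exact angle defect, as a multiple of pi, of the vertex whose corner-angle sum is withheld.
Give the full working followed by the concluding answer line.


V = 6, E = 12, F = 8; chi = V - E + F = 2
Gauss-Bonnet: total defect = 2*pi*chi = 4*pi; visible defects sum to (15/4)*pi

Answer: defect(P1) = pi/4


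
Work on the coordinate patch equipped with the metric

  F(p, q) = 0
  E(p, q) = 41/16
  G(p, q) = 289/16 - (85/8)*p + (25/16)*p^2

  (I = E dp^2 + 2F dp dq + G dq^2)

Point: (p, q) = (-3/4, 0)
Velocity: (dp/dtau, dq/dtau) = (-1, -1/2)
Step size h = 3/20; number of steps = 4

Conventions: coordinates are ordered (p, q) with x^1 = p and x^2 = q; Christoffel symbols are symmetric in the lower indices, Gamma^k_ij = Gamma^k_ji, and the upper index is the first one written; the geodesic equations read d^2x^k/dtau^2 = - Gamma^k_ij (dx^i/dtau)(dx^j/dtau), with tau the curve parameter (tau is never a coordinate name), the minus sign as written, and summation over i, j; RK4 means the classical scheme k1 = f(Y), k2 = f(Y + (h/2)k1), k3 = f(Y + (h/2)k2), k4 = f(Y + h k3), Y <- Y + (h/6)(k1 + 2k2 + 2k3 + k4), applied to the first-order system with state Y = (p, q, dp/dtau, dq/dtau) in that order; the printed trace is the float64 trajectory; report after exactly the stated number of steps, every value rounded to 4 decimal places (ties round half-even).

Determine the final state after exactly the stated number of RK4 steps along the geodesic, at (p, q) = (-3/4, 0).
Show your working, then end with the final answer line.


f(Y) = (dp/dtau, dq/dtau, -Gamma^p_ij Y'^i Y'^j, -Gamma^q_ij Y'^i Y'^j) with the Gammas evaluated at the stage position; h = 0.150000; intermediate values shown to 6 dp
step 0: p = -0.7500, q = 0.0000, dp/dtau = -1.0000, dq/dtau = -0.5000
step 1:
  k1: at (p, q) = (-0.750000, 0.000000), (dp/dtau, dq/dtau) = (-1.000000, -0.500000); Gamma_ppp = 0.000000, Gamma_ppq = 0.000000, Gamma_pqq = 2.530488, Gamma_qpp = 0.000000, Gamma_qpq = -0.240964, Gamma_qqq = 0.000000; k1 = (-1.000000, -0.500000, -0.632622, 0.240964)
  k2: at (p, q) = (-0.825000, -0.037500), (dp/dtau, dq/dtau) = (-1.047447, -0.481928); Gamma_ppp = 0.000000, Gamma_ppq = 0.000000, Gamma_pqq = 2.576220, Gamma_qpp = 0.000000, Gamma_qpq = -0.236686, Gamma_qqq = 0.000000; k2 = (-1.047447, -0.481928, -0.598338, 0.238956)
  k3: at (p, q) = (-0.828558, -0.036145), (dp/dtau, dq/dtau) = (-1.044875, -0.482078); Gamma_ppp = 0.000000, Gamma_ppq = 0.000000, Gamma_pqq = 2.578389, Gamma_qpp = 0.000000, Gamma_qpq = -0.236487, Gamma_qqq = 0.000000; k3 = (-1.044875, -0.482078, -0.599216, 0.238243)
  k4: at (p, q) = (-0.906731, -0.072312), (dp/dtau, dq/dtau) = (-1.089882, -0.464264); Gamma_ppp = 0.000000, Gamma_ppq = 0.000000, Gamma_pqq = 2.626056, Gamma_qpp = 0.000000, Gamma_qpq = -0.232195, Gamma_qqq = 0.000000; k4 = (-1.089882, -0.464264, -0.566022, 0.234978)
  Y <- Y + (h/6)(k1 + 2k2 + 2k3 + k4): p = -0.9069, q = -0.0723, dp/dtau = -1.0898, dq/dtau = -0.4642
step 2:
  k1: at (p, q) = (-0.906863, -0.072307), (dp/dtau, dq/dtau) = (-1.089844, -0.464242); Gamma_ppp = 0.000000, Gamma_ppq = 0.000000, Gamma_pqq = 2.626136, Gamma_qpp = 0.000000, Gamma_qpq = -0.232188, Gamma_qqq = 0.000000; k1 = (-1.089844, -0.464242, -0.565985, 0.234951)
  k2: at (p, q) = (-0.988601, -0.107125), (dp/dtau, dq/dtau) = (-1.132293, -0.446620); Gamma_ppp = 0.000000, Gamma_ppq = 0.000000, Gamma_pqq = 2.675976, Gamma_qpp = 0.000000, Gamma_qpq = -0.227863, Gamma_qqq = 0.000000; k2 = (-1.132293, -0.446620, -0.533776, 0.230463)
  k3: at (p, q) = (-0.991785, -0.105803), (dp/dtau, dq/dtau) = (-1.129877, -0.446957); Gamma_ppp = 0.000000, Gamma_ppq = 0.000000, Gamma_pqq = 2.677918, Gamma_qpp = 0.000000, Gamma_qpq = -0.227698, Gamma_qqq = 0.000000; k3 = (-1.129877, -0.446957, -0.534969, 0.229978)
  k4: at (p, q) = (-1.076345, -0.139350), (dp/dtau, dq/dtau) = (-1.170089, -0.429745); Gamma_ppp = 0.000000, Gamma_ppq = 0.000000, Gamma_pqq = 2.729478, Gamma_qpp = 0.000000, Gamma_qpq = -0.223397, Gamma_qqq = 0.000000; k4 = (-1.170089, -0.429745, -0.504082, 0.224665)
  Y <- Y + (h/6)(k1 + 2k2 + 2k3 + k4): p = -1.0765, q = -0.1393, dp/dtau = -1.1700, dq/dtau = -0.4297
step 3:
  k1: at (p, q) = (-1.076470, -0.139335), (dp/dtau, dq/dtau) = (-1.170033, -0.429729); Gamma_ppp = 0.000000, Gamma_ppq = 0.000000, Gamma_pqq = 2.729555, Gamma_qpp = 0.000000, Gamma_qpq = -0.223390, Gamma_qqq = 0.000000; k1 = (-1.170033, -0.429729, -0.504059, 0.224640)
  k2: at (p, q) = (-1.164222, -0.171565), (dp/dtau, dq/dtau) = (-1.207837, -0.412881); Gamma_ppp = 0.000000, Gamma_ppq = 0.000000, Gamma_pqq = 2.783062, Gamma_qpp = 0.000000, Gamma_qpq = -0.219095, Gamma_qqq = 0.000000; k2 = (-1.207837, -0.412881, -0.474431, 0.218523)
  k3: at (p, q) = (-1.167058, -0.170301), (dp/dtau, dq/dtau) = (-1.205615, -0.413340); Gamma_ppp = 0.000000, Gamma_ppq = 0.000000, Gamma_pqq = 2.784791, Gamma_qpp = 0.000000, Gamma_qpq = -0.218959, Gamma_qqq = 0.000000; k3 = (-1.205615, -0.413340, -0.475781, 0.218228)
  k4: at (p, q) = (-1.257312, -0.201336), (dp/dtau, dq/dtau) = (-1.241400, -0.396995); Gamma_ppp = 0.000000, Gamma_ppq = 0.000000, Gamma_pqq = 2.839825, Gamma_qpp = 0.000000, Gamma_qpq = -0.214716, Gamma_qqq = 0.000000; k4 = (-1.241400, -0.396995, -0.447571, 0.211637)
  Y <- Y + (h/6)(k1 + 2k2 + 2k3 + k4): p = -1.2574, q = -0.2013, dp/dtau = -1.2413, dq/dtau = -0.3970
step 4:
  k1: at (p, q) = (-1.257428, -0.201315), (dp/dtau, dq/dtau) = (-1.241334, -0.396985); Gamma_ppp = 0.000000, Gamma_ppq = 0.000000, Gamma_pqq = 2.839895, Gamma_qpp = 0.000000, Gamma_qpq = -0.214711, Gamma_qqq = 0.000000; k1 = (-1.241334, -0.396985, -0.447559, 0.211615)
  k2: at (p, q) = (-1.350528, -0.231088), (dp/dtau, dq/dtau) = (-1.274901, -0.381114); Gamma_ppp = 0.000000, Gamma_ppq = 0.000000, Gamma_pqq = 2.896664, Gamma_qpp = 0.000000, Gamma_qpq = -0.210503, Gamma_qqq = 0.000000; k2 = (-1.274901, -0.381114, -0.420733, 0.204559)
  k3: at (p, q) = (-1.353046, -0.229898), (dp/dtau, dq/dtau) = (-1.272889, -0.381643); Gamma_ppp = 0.000000, Gamma_ppq = 0.000000, Gamma_pqq = 2.898199, Gamma_qpp = 0.000000, Gamma_qpq = -0.210391, Gamma_qqq = 0.000000; k3 = (-1.272889, -0.381643, -0.422126, 0.204412)
  k4: at (p, q) = (-1.448362, -0.258561), (dp/dtau, dq/dtau) = (-1.304653, -0.366323); Gamma_ppp = 0.000000, Gamma_ppq = 0.000000, Gamma_pqq = 2.956318, Gamma_qpp = 0.000000, Gamma_qpq = -0.206255, Gamma_qqq = 0.000000; k4 = (-1.304653, -0.366323, -0.396716, 0.197149)
  Y <- Y + (h/6)(k1 + 2k2 + 2k3 + k4): p = -1.4485, q = -0.2585, dp/dtau = -1.3046, dq/dtau = -0.3663

Answer: p = -1.4485, q = -0.2585, dp/dtau = -1.3046, dq/dtau = -0.3663


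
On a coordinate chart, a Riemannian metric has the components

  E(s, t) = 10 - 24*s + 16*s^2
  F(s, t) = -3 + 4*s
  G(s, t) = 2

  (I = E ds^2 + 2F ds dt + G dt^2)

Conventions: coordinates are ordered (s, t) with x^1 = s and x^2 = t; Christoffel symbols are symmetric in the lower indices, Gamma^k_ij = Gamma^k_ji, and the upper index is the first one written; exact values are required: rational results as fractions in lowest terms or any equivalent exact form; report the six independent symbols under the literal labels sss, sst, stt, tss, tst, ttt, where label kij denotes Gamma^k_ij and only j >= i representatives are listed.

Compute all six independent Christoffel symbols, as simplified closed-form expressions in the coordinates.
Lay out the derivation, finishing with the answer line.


E = 10 - 24*s + 16*s^2; F = -3 + 4*s; G = 2
Gamma^k_ij = (1/2) g^{kl} (d_i g_jl + d_j g_il - d_l g_ij), with g^inv = (1/(EG-F^2)) [[G, -F], [-F, E]]
first partials: E_s = -24 + 32*s, E_t = 0, F_s = 4, F_t = 0, G_s = 0, G_t = 0
D = EG - F^2 = 11 - 24*s + 16*s^2
expanded: Gamma^s_ss = (G E_s - 2F F_s + F E_t)/(2D), Gamma^s_st = (G E_t - F G_s)/(2D), Gamma^s_tt = (2G F_t - G G_s - F G_t)/(2D), Gamma^t_ss = (2E F_s - E E_t - F E_s)/(2D), Gamma^t_st = (E G_s - F E_t)/(2D), Gamma^t_tt = (E G_t - 2F F_t + F G_s)/(2D); substitute and cancel common factors

Answer: Gamma_sss = (16*s - 12)/(16*s^2 - 24*s + 11), Gamma_sst = 0, Gamma_stt = 0, Gamma_tss = 4/(16*s^2 - 24*s + 11), Gamma_tst = 0, Gamma_ttt = 0


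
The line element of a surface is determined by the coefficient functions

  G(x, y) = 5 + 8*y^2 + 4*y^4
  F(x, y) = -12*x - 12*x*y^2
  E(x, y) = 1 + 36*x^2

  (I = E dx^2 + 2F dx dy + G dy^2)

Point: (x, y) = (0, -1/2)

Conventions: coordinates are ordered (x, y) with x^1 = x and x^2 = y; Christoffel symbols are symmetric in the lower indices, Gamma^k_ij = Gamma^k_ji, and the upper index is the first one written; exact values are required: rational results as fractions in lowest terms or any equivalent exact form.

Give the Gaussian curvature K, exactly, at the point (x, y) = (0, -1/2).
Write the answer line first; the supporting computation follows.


Answer: K = 192/841

E = 1, F = 0, G = 29/4, EG - F^2 = 29/4 at the point
E_x = 0, E_y = 0, F_x = -15, F_y = 0, G_x = 0, G_y = -10
E_yy = 0, F_xy = 12, G_xx = 0
Apply the Brioschi formula K = (det M1 - det M2)/(EG - F^2)^2 over the derivative matrices of E, F, G.
M1 = [[-E_yy/2 + F_xy - G_xx/2, E_x/2, F_x - E_y/2], [F_y - G_x/2, E, F], [G_y/2, F, G]] = [[12, 0, -15], [0, 1, 0], [-5, 0, 29/4]]; det M1 = 12
M2 = [[0, E_y/2, G_x/2], [E_y/2, E, F], [G_x/2, F, G]] = [[0, 0, 0], [0, 1, 0], [0, 0, 29/4]]; det M2 = 0
det M1 - det M2 = 12; K = 12 / (29/4)^2 = 192/841


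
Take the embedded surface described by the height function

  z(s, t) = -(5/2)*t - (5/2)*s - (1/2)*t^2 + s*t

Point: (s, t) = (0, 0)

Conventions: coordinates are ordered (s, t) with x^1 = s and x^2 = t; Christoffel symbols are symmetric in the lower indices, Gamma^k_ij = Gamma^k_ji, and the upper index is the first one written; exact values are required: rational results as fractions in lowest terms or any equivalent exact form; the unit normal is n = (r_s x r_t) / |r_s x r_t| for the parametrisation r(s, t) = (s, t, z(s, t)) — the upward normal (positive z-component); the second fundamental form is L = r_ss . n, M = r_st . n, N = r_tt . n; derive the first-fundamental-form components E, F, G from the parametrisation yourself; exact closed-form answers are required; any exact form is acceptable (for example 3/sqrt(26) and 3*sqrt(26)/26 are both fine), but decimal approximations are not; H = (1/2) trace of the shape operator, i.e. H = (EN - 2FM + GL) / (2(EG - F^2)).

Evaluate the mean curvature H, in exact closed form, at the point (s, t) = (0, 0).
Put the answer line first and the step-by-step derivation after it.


Answer: H = -79*sqrt(6)/972

z_s = -5/2, z_t = -5/2, z_ss = 0, z_st = 1, z_tt = -1
E = 29/4, F = 25/4, G = 29/4; answer radicand W^2 = 27/2
unnormalised second-form numerators: l = 0, m = 1, n = -1; L = l/sqrt(27/2), and similarly M = m/sqrt(W^2), N = n/sqrt(W^2)
H = (E*n - 2*F*m + G*l) / (2*(EG - F^2)*sqrt(W^2)); E*n - 2*F*m + G*l = -79/4, EG - F^2 = 27/2, so H = (-79/108)/sqrt(27/2)


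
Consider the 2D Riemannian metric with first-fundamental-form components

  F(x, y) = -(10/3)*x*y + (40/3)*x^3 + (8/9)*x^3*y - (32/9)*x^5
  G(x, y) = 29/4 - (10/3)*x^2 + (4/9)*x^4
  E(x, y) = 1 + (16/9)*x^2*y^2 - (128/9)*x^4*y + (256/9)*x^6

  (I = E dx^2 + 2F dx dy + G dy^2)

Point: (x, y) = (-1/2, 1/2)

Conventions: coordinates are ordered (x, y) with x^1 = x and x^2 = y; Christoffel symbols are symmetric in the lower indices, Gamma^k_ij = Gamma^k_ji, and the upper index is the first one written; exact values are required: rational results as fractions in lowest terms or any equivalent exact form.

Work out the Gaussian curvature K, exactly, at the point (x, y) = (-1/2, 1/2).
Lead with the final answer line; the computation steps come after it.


Answer: K = -36/3481

E = 10/9, F = -7/9, G = 58/9, EG - F^2 = 59/9 at the point
E_x = -20/9, E_y = -4/9, F_x = 68/9, F_y = 14/9, G_x = 28/9, G_y = 0
E_yy = 8/9, F_xy = -8/3, G_xx = -16/3
Brioschi: K = (det M1 - det M2) / (EG - F^2)^2 with the standard first/second-derivative matrices M1, M2.
M1 = [[-E_yy/2 + F_xy - G_xx/2, E_x/2, F_x - E_y/2], [F_y - G_x/2, E, F], [G_y/2, F, G]] = [[-4/9, -10/9, 70/9], [0, 10/9, -7/9], [0, -7/9, 58/9]]; det M1 = -236/81
M2 = [[0, E_y/2, G_x/2], [E_y/2, E, F], [G_x/2, F, G]] = [[0, -2/9, 14/9], [-2/9, 10/9, -7/9], [14/9, -7/9, 58/9]]; det M2 = -200/81
det M1 - det M2 = -4/9; K = -4/9 / (59/9)^2 = -36/3481


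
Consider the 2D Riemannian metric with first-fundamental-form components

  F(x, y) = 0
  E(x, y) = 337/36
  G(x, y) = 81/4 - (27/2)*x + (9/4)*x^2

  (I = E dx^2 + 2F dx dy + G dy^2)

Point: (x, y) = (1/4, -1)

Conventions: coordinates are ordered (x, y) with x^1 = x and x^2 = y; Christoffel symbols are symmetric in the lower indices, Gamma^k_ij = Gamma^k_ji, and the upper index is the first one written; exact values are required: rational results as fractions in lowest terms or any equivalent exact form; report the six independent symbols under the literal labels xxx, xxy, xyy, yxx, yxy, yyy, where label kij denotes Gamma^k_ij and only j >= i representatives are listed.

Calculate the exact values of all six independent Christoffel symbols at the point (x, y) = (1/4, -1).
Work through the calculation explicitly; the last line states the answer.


E = 337/36, F = 0, G = 1089/64 at the point
E_x = 0, E_y = 0, F_x = 0, F_y = 0, G_x = -99/8, G_y = 0
EG - F^2 = 40777/256;  g^inv = (256/40777) * [[1089/64, 0], [0, 337/36]]
first-kind symbols [ij,l] = (1/2)(d_i g_jl + d_j g_il - d_l g_ij): [xx,x] = E_x/2 = 0, [xx,y] = F_x - E_y/2 = 0, [xy,x] = E_y/2 = 0, [xy,y] = G_x/2 = -99/16, [yy,x] = F_y - G_x/2 = 99/16, [yy,y] = G_y/2 = 0
Gamma^x_ij = (G*[ij,x] - F*[ij,y])/(EG - F^2), Gamma^y_ij = (E*[ij,y] - F*[ij,x])/(EG - F^2)

Answer: Gamma_xxx = 0, Gamma_xxy = 0, Gamma_xyy = 891/1348, Gamma_yxx = 0, Gamma_yxy = -4/11, Gamma_yyy = 0


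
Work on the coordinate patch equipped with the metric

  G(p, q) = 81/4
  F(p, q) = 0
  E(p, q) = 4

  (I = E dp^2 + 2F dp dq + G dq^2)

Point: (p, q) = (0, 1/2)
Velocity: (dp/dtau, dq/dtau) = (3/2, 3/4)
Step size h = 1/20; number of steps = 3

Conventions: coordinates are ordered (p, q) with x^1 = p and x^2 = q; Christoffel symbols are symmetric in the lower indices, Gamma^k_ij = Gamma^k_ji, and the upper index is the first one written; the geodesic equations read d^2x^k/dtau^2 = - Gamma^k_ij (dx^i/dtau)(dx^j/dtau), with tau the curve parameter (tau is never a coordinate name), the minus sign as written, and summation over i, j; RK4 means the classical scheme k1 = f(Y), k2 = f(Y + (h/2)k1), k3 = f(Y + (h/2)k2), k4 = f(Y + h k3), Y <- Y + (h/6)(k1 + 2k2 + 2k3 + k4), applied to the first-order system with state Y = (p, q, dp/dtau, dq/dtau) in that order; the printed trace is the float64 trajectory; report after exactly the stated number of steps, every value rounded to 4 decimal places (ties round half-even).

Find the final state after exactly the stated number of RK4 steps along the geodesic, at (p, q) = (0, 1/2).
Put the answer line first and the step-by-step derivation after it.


Answer: p = 0.2250, q = 0.6125, dp/dtau = 1.5000, dq/dtau = 0.7500

f(Y) = (dp/dtau, dq/dtau, -Gamma^p_ij Y'^i Y'^j, -Gamma^q_ij Y'^i Y'^j) with the Gammas evaluated at the stage position; h = 0.050000; intermediate values shown to 6 dp
step 0: p = 0.0000, q = 0.5000, dp/dtau = 1.5000, dq/dtau = 0.7500
step 1:
  k1: at (p, q) = (0.000000, 0.500000), (dp/dtau, dq/dtau) = (1.500000, 0.750000); Gamma_ppp = 0.000000, Gamma_ppq = 0.000000, Gamma_pqq = 0.000000, Gamma_qpp = 0.000000, Gamma_qpq = 0.000000, Gamma_qqq = 0.000000; k1 = (1.500000, 0.750000, 0.000000, 0.000000)
  k2: at (p, q) = (0.037500, 0.518750), (dp/dtau, dq/dtau) = (1.500000, 0.750000); Gamma_ppp = 0.000000, Gamma_ppq = 0.000000, Gamma_pqq = 0.000000, Gamma_qpp = 0.000000, Gamma_qpq = 0.000000, Gamma_qqq = 0.000000; k2 = (1.500000, 0.750000, 0.000000, 0.000000)
  k3: at (p, q) = (0.037500, 0.518750), (dp/dtau, dq/dtau) = (1.500000, 0.750000); Gamma_ppp = 0.000000, Gamma_ppq = 0.000000, Gamma_pqq = 0.000000, Gamma_qpp = 0.000000, Gamma_qpq = 0.000000, Gamma_qqq = 0.000000; k3 = (1.500000, 0.750000, 0.000000, 0.000000)
  k4: at (p, q) = (0.075000, 0.537500), (dp/dtau, dq/dtau) = (1.500000, 0.750000); Gamma_ppp = 0.000000, Gamma_ppq = 0.000000, Gamma_pqq = 0.000000, Gamma_qpp = 0.000000, Gamma_qpq = 0.000000, Gamma_qqq = 0.000000; k4 = (1.500000, 0.750000, 0.000000, 0.000000)
  Y <- Y + (h/6)(k1 + 2k2 + 2k3 + k4): p = 0.0750, q = 0.5375, dp/dtau = 1.5000, dq/dtau = 0.7500
step 2:
  k1: at (p, q) = (0.075000, 0.537500), (dp/dtau, dq/dtau) = (1.500000, 0.750000); Gamma_ppp = 0.000000, Gamma_ppq = 0.000000, Gamma_pqq = 0.000000, Gamma_qpp = 0.000000, Gamma_qpq = 0.000000, Gamma_qqq = 0.000000; k1 = (1.500000, 0.750000, 0.000000, 0.000000)
  k2: at (p, q) = (0.112500, 0.556250), (dp/dtau, dq/dtau) = (1.500000, 0.750000); Gamma_ppp = 0.000000, Gamma_ppq = 0.000000, Gamma_pqq = 0.000000, Gamma_qpp = 0.000000, Gamma_qpq = 0.000000, Gamma_qqq = 0.000000; k2 = (1.500000, 0.750000, 0.000000, 0.000000)
  k3: at (p, q) = (0.112500, 0.556250), (dp/dtau, dq/dtau) = (1.500000, 0.750000); Gamma_ppp = 0.000000, Gamma_ppq = 0.000000, Gamma_pqq = 0.000000, Gamma_qpp = 0.000000, Gamma_qpq = 0.000000, Gamma_qqq = 0.000000; k3 = (1.500000, 0.750000, 0.000000, 0.000000)
  k4: at (p, q) = (0.150000, 0.575000), (dp/dtau, dq/dtau) = (1.500000, 0.750000); Gamma_ppp = 0.000000, Gamma_ppq = 0.000000, Gamma_pqq = 0.000000, Gamma_qpp = 0.000000, Gamma_qpq = 0.000000, Gamma_qqq = 0.000000; k4 = (1.500000, 0.750000, 0.000000, 0.000000)
  Y <- Y + (h/6)(k1 + 2k2 + 2k3 + k4): p = 0.1500, q = 0.5750, dp/dtau = 1.5000, dq/dtau = 0.7500
step 3:
  k1: at (p, q) = (0.150000, 0.575000), (dp/dtau, dq/dtau) = (1.500000, 0.750000); Gamma_ppp = 0.000000, Gamma_ppq = 0.000000, Gamma_pqq = 0.000000, Gamma_qpp = 0.000000, Gamma_qpq = 0.000000, Gamma_qqq = 0.000000; k1 = (1.500000, 0.750000, 0.000000, 0.000000)
  k2: at (p, q) = (0.187500, 0.593750), (dp/dtau, dq/dtau) = (1.500000, 0.750000); Gamma_ppp = 0.000000, Gamma_ppq = 0.000000, Gamma_pqq = 0.000000, Gamma_qpp = 0.000000, Gamma_qpq = 0.000000, Gamma_qqq = 0.000000; k2 = (1.500000, 0.750000, 0.000000, 0.000000)
  k3: at (p, q) = (0.187500, 0.593750), (dp/dtau, dq/dtau) = (1.500000, 0.750000); Gamma_ppp = 0.000000, Gamma_ppq = 0.000000, Gamma_pqq = 0.000000, Gamma_qpp = 0.000000, Gamma_qpq = 0.000000, Gamma_qqq = 0.000000; k3 = (1.500000, 0.750000, 0.000000, 0.000000)
  k4: at (p, q) = (0.225000, 0.612500), (dp/dtau, dq/dtau) = (1.500000, 0.750000); Gamma_ppp = 0.000000, Gamma_ppq = 0.000000, Gamma_pqq = 0.000000, Gamma_qpp = 0.000000, Gamma_qpq = 0.000000, Gamma_qqq = 0.000000; k4 = (1.500000, 0.750000, 0.000000, 0.000000)
  Y <- Y + (h/6)(k1 + 2k2 + 2k3 + k4): p = 0.2250, q = 0.6125, dp/dtau = 1.5000, dq/dtau = 0.7500
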